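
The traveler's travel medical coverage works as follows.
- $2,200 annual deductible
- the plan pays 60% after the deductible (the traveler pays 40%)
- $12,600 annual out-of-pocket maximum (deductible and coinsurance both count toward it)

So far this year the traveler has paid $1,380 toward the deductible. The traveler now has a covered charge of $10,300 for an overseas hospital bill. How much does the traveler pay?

Remaining deductible: $2,200 − $1,380 = $820.
After the $820 deductible portion, $10,300 − $820 = $9,480 is subject to coinsurance.
40% of $9,480 = $3,792 falls to the traveler.
That puts the traveler's cost at $820 + $3,792 = $4,612 before any cap.
Cumulative spending $1,380 + $4,612 = $5,992 stays under the $12,600 maximum.

$4,612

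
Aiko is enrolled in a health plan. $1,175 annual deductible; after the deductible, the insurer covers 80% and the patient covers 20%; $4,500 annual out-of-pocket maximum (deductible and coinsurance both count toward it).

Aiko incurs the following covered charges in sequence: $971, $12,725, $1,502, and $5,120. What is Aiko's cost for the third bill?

$300.40

Bill 1, $971: entire amount goes to the deductible. Cost to patient: $971. OOP to date $971.
Bill 2, $12,725: $204 finishes the deductible; $12,521 goes to coinsurance; coinsurance $12,521 × 20% = $2,504.20. Patient owes $2,708.20 (running OOP $3,679.20).
Bill 3, $1,502: deductible met; 20% of $1,502 = $300.40. Cost to patient: $300.40. OOP to date $3,979.60.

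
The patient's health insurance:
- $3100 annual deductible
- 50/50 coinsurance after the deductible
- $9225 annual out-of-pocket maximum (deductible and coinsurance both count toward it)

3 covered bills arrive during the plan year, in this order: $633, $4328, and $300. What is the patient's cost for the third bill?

Claim 1 — $633: all of it applies to the deductible. Cost to patient: $633. OOP to date $633.
Claim 2 — $4328: deductible takes $2467, $1861 remains; 50% of $1861 = $930.50. Cost to patient: $3397.50. OOP to date $4030.50.
Claim 3 — $300: 50% coinsurance on $300 = $150. Cost to patient: $150. OOP to date $4180.50.

$150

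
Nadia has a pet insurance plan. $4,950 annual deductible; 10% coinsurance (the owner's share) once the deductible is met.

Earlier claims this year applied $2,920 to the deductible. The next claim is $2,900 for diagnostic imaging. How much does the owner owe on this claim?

$2,117

$2,920 of the $4,950 deductible is already met, leaving $2,030.
The remaining $870 (= $2,900 − $2,030) moves to coinsurance.
Coinsurance: $870 × 10% = $87.
Owner responsibility: $2,030 + $87 = $2,117.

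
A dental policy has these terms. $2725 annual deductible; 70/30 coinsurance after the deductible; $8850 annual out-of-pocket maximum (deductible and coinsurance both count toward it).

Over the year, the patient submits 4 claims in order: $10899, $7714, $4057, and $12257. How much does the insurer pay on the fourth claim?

#1 ($10899): deductible takes $2725, $8174 remains; patient's 30% is $2452.20. Patient pays $5177.20; OOP now $5177.20. Plan pays $10899 − $5177.20 = $5721.80.
#2 ($7714): deductible already satisfied, so patient's share is 30% × $7714 = $2314.20. Patient owes $2314.20 (running OOP $7491.40). Insurer: $7714 − $2314.20 = $5399.80.
#3 ($4057): deductible already satisfied, so patient's share is 30% × $4057 = $1217.10. Patient pays $1217.10; OOP now $8708.50. Insurer: $4057 − $1217.10 = $2839.90.
#4 ($12257): 30% coinsurance on $12257 = $3677.10. That would push OOP to $12385.60, over the $8850 cap, so patient pays $8850 − $8708.50 = $141.50. Insurer: $12257 − $141.50 = $12115.50.

$12115.50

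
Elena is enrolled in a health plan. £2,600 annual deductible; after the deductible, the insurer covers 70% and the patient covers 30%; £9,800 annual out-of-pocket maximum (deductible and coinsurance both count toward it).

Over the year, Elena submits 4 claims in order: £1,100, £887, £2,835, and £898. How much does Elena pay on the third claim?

#1 (£1,100): all of it applies to the deductible. Patient owes £1,100 (running OOP £1,100).
#2 (£887): all of it applies to the deductible. Patient owes £887 (running OOP £1,987).
#3 (£2,835): deductible takes £613, £2,222 remains; patient's 30% is £666.60. Cost to patient: £1,279.60. OOP to date £3,266.60.

£1,279.60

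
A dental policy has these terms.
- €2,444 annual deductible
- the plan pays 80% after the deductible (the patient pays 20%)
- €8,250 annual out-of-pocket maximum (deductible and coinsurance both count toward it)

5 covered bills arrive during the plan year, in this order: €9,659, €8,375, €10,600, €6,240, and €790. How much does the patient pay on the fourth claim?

€568

Bill 1, €9,659: €2,444 to deductible, leaving €7,215; patient's 20% is €1,443. Patient owes €3,887 (running OOP €3,887).
Bill 2, €8,375: deductible met; 20% of €8,375 = €1,675. Patient owes €1,675 (running OOP €5,562).
Bill 3, €10,600: deductible already satisfied, so patient's share is 20% × €10,600 = €2,120. Patient owes €2,120 (running OOP €7,682).
Bill 4, €6,240: deductible met; 20% of €6,240 = €1,248. Adding that to €7,682 gives €8,930, past the €8,250 cap; patient pays only €8,250 − €7,682 = €568.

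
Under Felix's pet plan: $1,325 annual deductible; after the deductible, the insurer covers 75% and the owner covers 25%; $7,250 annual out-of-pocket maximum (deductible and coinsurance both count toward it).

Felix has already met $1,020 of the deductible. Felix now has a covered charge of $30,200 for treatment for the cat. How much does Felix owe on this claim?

$6,230

Remaining deductible: $1,325 − $1,020 = $305.
That leaves $30,200 − $305 = $29,895 for coinsurance.
25% of $29,895 = $7,473.75 falls to the owner.
Owner responsibility before any cap: $305 + $7,473.75 = $7,778.75.
Year-to-date out-of-pocket would reach $1,020 + $7,778.75 = $8,798.75, above the $7,250 maximum, so the owner pays only $7,250 − $1,020 = $6,230.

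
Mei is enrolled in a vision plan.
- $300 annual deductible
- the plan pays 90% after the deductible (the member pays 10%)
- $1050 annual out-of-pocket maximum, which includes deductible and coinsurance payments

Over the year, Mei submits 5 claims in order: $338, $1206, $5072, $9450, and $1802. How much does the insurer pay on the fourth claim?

$9331.60

Claim 1 — $338: $300 to deductible, leaving $38; coinsurance $38 × 10% = $3.80. Cost to member: $303.80. OOP to date $303.80. Insurer: $338 − $303.80 = $34.20.
Claim 2 — $1206: 10% coinsurance on $1206 = $120.60. Member pays $120.60; OOP now $424.40. Plan pays $1206 − $120.60 = $1085.40.
Claim 3 — $5072: deductible already satisfied, so member's share is 10% × $5072 = $507.20. Member pays $507.20; OOP now $931.60. Insurer: $5072 − $507.20 = $4564.80.
Claim 4 — $9450: deductible already satisfied, so member's share is 10% × $9450 = $945. Adding that to $931.60 gives $1876.60, past the $1050 cap; member pays only $1050 − $931.60 = $118.40. Insurer: $9450 − $118.40 = $9331.60.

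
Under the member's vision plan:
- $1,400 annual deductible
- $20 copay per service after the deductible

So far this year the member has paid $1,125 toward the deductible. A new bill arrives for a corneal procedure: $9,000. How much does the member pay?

$1,125 of the $1,400 deductible is already met, leaving $275.
The remaining $8,725 (= $9,000 − $275) moves to the copay.
Copay on this service: $20.
That puts the member's cost at $275 + $20 = $295.

$295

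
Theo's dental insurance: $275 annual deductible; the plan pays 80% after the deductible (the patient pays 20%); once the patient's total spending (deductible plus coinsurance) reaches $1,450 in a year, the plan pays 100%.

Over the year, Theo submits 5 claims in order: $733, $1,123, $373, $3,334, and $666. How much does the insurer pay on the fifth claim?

$548.60

Claim 1 — $733: $275 finishes the deductible; $458 goes to coinsurance; 20% of $458 = $91.60. Patient owes $366.60 (running OOP $366.60). Plan pays $733 − $366.60 = $366.40.
Claim 2 — $1,123: 20% coinsurance on $1,123 = $224.60. Patient owes $224.60 (running OOP $591.20). Insurer: $1,123 − $224.60 = $898.40.
Claim 3 — $373: deductible met; 20% of $373 = $74.60. Patient pays $74.60; OOP now $665.80. Plan pays $373 − $74.60 = $298.40.
Claim 4 — $3,334: deductible met; 20% of $3,334 = $666.80. Patient owes $666.80 (running OOP $1,332.60). Plan pays $3,334 − $666.80 = $2,667.20.
Claim 5 — $666: deductible already satisfied, so patient's share is 20% × $666 = $133.20. OOP would hit $1,465.80 > $1,450, so the cap limits the patient to $1,450 − $1,332.60 = $117.40. Plan pays $666 − $117.40 = $548.60.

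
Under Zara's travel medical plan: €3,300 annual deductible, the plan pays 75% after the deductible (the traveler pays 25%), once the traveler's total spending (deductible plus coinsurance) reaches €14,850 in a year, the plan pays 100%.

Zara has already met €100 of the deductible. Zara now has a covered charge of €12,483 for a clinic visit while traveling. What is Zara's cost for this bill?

€5,520.75

Remaining deductible: €3,300 − €100 = €3,200.
After the €3,200 deductible portion, €12,483 − €3,200 = €9,283 is subject to coinsurance.
Traveler's 25% share of €9,283 is €2,320.75.
Traveler responsibility before any cap: €3,200 + €2,320.75 = €5,520.75.
Cumulative spending €100 + €5,520.75 = €5,620.75 stays under the €14,850 maximum.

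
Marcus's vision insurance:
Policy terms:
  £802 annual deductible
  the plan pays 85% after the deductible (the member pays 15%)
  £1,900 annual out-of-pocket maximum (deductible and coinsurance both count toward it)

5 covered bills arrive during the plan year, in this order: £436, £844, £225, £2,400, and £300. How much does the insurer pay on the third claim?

£191.25

Claim 1 — £436: entire amount goes to the deductible. Member pays £436; OOP now £436. Insurer: £436 − £436 = £0.
Claim 2 — £844: £366 to deductible, leaving £478; coinsurance £478 × 15% = £71.70. Member pays £437.70; OOP now £873.70. Insurer: £844 − £437.70 = £406.30.
Claim 3 — £225: 15% coinsurance on £225 = £33.75. Member pays £33.75; OOP now £907.45. Insurer: £225 − £33.75 = £191.25.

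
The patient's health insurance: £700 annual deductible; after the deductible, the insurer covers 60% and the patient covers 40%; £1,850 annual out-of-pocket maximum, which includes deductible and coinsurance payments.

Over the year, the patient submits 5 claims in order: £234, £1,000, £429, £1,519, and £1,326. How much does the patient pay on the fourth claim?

£607.60

#1 (£234): entire amount goes to the deductible. Patient pays £234; OOP now £234.
#2 (£1,000): £466 finishes the deductible; £534 goes to coinsurance; patient's 40% is £213.60. Patient pays £679.60; OOP now £913.60.
#3 (£429): 40% coinsurance on £429 = £171.60. Patient owes £171.60 (running OOP £1,085.20).
#4 (£1,519): deductible already satisfied, so patient's share is 40% × £1,519 = £607.60. Patient pays £607.60; OOP now £1,692.80.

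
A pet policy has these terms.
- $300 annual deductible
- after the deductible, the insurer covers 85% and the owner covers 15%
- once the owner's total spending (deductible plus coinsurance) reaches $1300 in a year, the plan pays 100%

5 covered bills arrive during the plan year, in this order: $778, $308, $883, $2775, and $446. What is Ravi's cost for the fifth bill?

$66.90

Bill 1, $778: deductible takes $300, $478 remains; 15% of $478 = $71.70. Owner pays $371.70; OOP now $371.70.
Bill 2, $308: deductible already satisfied, so owner's share is 15% × $308 = $46.20. Cost to owner: $46.20. OOP to date $417.90.
Bill 3, $883: deductible already satisfied, so owner's share is 15% × $883 = $132.45. Cost to owner: $132.45. OOP to date $550.35.
Bill 4, $2775: deductible met; 15% of $2775 = $416.25. Cost to owner: $416.25. OOP to date $966.60.
Bill 5, $446: deductible met; 15% of $446 = $66.90. Owner owes $66.90 (running OOP $1033.50).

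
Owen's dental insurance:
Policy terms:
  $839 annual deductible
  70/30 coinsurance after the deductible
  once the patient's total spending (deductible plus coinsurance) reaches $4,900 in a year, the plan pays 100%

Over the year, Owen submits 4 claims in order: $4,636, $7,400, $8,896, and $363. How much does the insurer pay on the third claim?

#1 ($4,636): deductible takes $839, $3,797 remains; 30% of $3,797 = $1,139.10. Patient owes $1,978.10 (running OOP $1,978.10). Plan pays $4,636 − $1,978.10 = $2,657.90.
#2 ($7,400): deductible already satisfied, so patient's share is 30% × $7,400 = $2,220. Cost to patient: $2,220. OOP to date $4,198.10. Plan pays $7,400 − $2,220 = $5,180.
#3 ($8,896): deductible already satisfied, so patient's share is 30% × $8,896 = $2,668.80. OOP would hit $6,866.90 > $4,900, so the cap limits the patient to $4,900 − $4,198.10 = $701.90. Insurer: $8,896 − $701.90 = $8,194.10.

$8,194.10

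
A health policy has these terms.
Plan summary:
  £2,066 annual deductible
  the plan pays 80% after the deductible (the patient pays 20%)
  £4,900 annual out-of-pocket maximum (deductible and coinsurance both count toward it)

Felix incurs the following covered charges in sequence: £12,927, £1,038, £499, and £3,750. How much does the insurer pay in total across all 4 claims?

£13,314

#1 (£12,927): deductible takes £2,066, £10,861 remains; patient's 20% is £2,172.20. Cost to patient: £4,238.20. OOP to date £4,238.20. Plan pays £12,927 − £4,238.20 = £8,688.80.
#2 (£1,038): deductible already satisfied, so patient's share is 20% × £1,038 = £207.60. Patient pays £207.60; OOP now £4,445.80. Insurer: £1,038 − £207.60 = £830.40.
#3 (£499): 20% coinsurance on £499 = £99.80. Patient pays £99.80; OOP now £4,545.60. Plan pays £499 − £99.80 = £399.20.
#4 (£3,750): deductible already satisfied, so patient's share is 20% × £3,750 = £750. Adding that to £4,545.60 gives £5,295.60, past the £4,900 cap; patient pays only £4,900 − £4,545.60 = £354.40. Plan pays £3,750 − £354.40 = £3,395.60.
Insurer total = bills − patient's total = £18,214 − £4,900 = £13,314.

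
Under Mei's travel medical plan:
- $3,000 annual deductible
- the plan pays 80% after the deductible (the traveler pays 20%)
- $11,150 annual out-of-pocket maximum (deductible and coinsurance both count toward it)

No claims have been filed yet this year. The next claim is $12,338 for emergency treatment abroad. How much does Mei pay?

$4,867.60

Nothing has been paid toward the $3,000 deductible, so the first $3,000 of this charge is applied there.
That leaves $12,338 − $3,000 = $9,338 for coinsurance.
Traveler's 20% share of $9,338 is $1,867.60.
So the traveler owes $3,000 + $1,867.60 = $4,867.60 before any cap.
Cumulative spending $0 + $4,867.60 = $4,867.60 stays under the $11,150 maximum.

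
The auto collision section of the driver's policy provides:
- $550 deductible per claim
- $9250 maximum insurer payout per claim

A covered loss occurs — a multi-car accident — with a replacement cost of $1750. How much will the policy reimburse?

$1200

Subtract the deductible: $1750 − $550 = $1200.
$1200 is within the $9250 limit, so the insurer pays $1200.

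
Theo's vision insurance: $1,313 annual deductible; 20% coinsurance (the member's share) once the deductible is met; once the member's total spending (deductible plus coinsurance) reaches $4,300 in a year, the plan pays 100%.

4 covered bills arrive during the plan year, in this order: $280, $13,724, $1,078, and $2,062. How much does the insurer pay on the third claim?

$862.40

Claim 1 — $280: fully absorbed by the deductible. Cost to member: $280. OOP to date $280. Insurer: $280 − $280 = $0.
Claim 2 — $13,724: $1,033 to deductible, leaving $12,691; 20% of $12,691 = $2,538.20. Member pays $3,571.20; OOP now $3,851.20. Insurer: $13,724 − $3,571.20 = $10,152.80.
Claim 3 — $1,078: deductible met; 20% of $1,078 = $215.60. Member pays $215.60; OOP now $4,066.80. Insurer: $1,078 − $215.60 = $862.40.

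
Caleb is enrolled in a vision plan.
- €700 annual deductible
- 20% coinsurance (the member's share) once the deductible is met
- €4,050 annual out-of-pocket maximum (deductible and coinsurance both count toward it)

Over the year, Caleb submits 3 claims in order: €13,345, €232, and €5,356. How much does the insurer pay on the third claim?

Bill 1, €13,345: deductible takes €700, €12,645 remains; coinsurance €12,645 × 20% = €2,529. Cost to member: €3,229. OOP to date €3,229. Plan pays €13,345 − €3,229 = €10,116.
Bill 2, €232: 20% coinsurance on €232 = €46.40. Member owes €46.40 (running OOP €3,275.40). Plan pays €232 − €46.40 = €185.60.
Bill 3, €5,356: deductible met; 20% of €5,356 = €1,071.20. Adding that to €3,275.40 gives €4,346.60, past the €4,050 cap; member pays only €4,050 − €3,275.40 = €774.60. Insurer: €5,356 − €774.60 = €4,581.40.

€4,581.40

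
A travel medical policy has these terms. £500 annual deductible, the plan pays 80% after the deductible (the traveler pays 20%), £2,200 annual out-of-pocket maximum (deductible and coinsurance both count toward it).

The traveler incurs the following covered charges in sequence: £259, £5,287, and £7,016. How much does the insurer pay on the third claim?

£6,325.20

#1 (£259): all of it applies to the deductible. Traveler pays £259; OOP now £259. Plan pays £259 − £259 = £0.
#2 (£5,287): deductible takes £241, £5,046 remains; traveler's 20% is £1,009.20. Traveler owes £1,250.20 (running OOP £1,509.20). Plan pays £5,287 − £1,250.20 = £4,036.80.
#3 (£7,016): deductible already satisfied, so traveler's share is 20% × £7,016 = £1,403.20. Adding that to £1,509.20 gives £2,912.40, past the £2,200 cap; traveler pays only £2,200 − £1,509.20 = £690.80. Insurer: £7,016 − £690.80 = £6,325.20.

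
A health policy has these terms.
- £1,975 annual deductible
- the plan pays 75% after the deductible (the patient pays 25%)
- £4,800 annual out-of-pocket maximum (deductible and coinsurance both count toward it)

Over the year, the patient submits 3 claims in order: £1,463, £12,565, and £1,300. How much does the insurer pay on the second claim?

Claim 1 (£1,463): fully absorbed by the deductible. Patient owes £1,463 (running OOP £1,463). Insurer: £1,463 − £1,463 = £0.
Claim 2 (£12,565): deductible takes £512, £12,053 remains; 25% of £12,053 = £3,013.25. Together that's £512 + £3,013.25 = £3,525.25. OOP would hit £4,988.25 > £4,800, so the cap limits the patient to £4,800 − £1,463 = £3,337. Plan pays £12,565 − £3,337 = £9,228.

£9,228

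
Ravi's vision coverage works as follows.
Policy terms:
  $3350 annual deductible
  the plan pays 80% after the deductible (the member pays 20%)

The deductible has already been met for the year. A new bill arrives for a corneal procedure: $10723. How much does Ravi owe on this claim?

$2144.60

The deductible is already satisfied, so the full bill goes to coinsurance.
Member's 20% share of $10723 is $2144.60.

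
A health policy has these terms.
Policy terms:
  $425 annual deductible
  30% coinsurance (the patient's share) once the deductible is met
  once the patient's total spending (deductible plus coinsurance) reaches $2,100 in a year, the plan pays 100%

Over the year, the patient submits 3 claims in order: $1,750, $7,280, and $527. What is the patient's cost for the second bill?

$1,277.50

Claim 1 ($1,750): $425 to deductible, leaving $1,325; 30% of $1,325 = $397.50. Patient pays $822.50; OOP now $822.50.
Claim 2 ($7,280): deductible already satisfied, so patient's share is 30% × $7,280 = $2,184. That would push OOP to $3,006.50, over the $2,100 cap, so patient pays $2,100 − $822.50 = $1,277.50.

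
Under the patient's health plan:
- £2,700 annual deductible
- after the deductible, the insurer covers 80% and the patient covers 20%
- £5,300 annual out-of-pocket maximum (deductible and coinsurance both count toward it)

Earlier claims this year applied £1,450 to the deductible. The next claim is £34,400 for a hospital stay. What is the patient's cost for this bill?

£3,850

£1,450 of the £2,700 deductible is already met, leaving £1,250.
The remaining £33,150 (= £34,400 − £1,250) moves to coinsurance.
Coinsurance: £33,150 × 20% = £6,630.
Patient responsibility before any cap: £1,250 + £6,630 = £7,880.
That would bring total out-of-pocket to £9,330, past the £5,300 cap. The patient is capped at £5,300 − £1,450 = £3,850 on this claim.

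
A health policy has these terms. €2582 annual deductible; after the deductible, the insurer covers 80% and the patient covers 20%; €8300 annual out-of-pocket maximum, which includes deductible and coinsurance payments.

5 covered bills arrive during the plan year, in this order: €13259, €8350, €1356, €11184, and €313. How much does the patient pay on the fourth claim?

Bill 1, €13259: €2582 finishes the deductible; €10677 goes to coinsurance; patient's 20% is €2135.40. Patient owes €4717.40 (running OOP €4717.40).
Bill 2, €8350: 20% coinsurance on €8350 = €1670. Patient owes €1670 (running OOP €6387.40).
Bill 3, €1356: deductible met; 20% of €1356 = €271.20. Patient pays €271.20; OOP now €6658.60.
Bill 4, €11184: deductible met; 20% of €11184 = €2236.80. Adding that to €6658.60 gives €8895.40, past the €8300 cap; patient pays only €8300 − €6658.60 = €1641.40.

€1641.40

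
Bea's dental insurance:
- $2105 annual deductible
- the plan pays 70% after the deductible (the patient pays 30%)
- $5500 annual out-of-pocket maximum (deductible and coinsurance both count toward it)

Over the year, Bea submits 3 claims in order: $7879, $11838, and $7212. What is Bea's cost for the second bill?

$1662.80

#1 ($7879): deductible takes $2105, $5774 remains; coinsurance $5774 × 30% = $1732.20. Patient owes $3837.20 (running OOP $3837.20).
#2 ($11838): deductible already satisfied, so patient's share is 30% × $11838 = $3551.40. That would push OOP to $7388.60, over the $5500 cap, so patient pays $5500 − $3837.20 = $1662.80.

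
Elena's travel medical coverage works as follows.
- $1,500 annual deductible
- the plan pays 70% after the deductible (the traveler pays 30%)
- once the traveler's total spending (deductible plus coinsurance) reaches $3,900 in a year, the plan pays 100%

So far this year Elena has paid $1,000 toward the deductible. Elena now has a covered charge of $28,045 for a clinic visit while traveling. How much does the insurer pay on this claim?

$25,145

$1,000 of the $1,500 deductible is already met, leaving $500.
After the $500 deductible portion, $28,045 − $500 = $27,545 is subject to coinsurance.
30% of $27,545 = $8,263.50 falls to the traveler.
So the traveler owes $500 + $8,263.50 = $8,763.50 before any cap.
That would bring total out-of-pocket to $9,763.50, past the $3,900 cap. The traveler is capped at $3,900 − $1,000 = $2,900 on this claim.
Insurer pays the balance: $28,045 − $2,900 = $25,145.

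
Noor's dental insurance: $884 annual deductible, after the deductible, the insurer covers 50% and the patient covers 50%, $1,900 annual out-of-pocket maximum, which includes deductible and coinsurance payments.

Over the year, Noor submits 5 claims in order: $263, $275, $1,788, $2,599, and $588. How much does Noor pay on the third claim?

Claim 1 — $263: fully absorbed by the deductible. Patient owes $263 (running OOP $263).
Claim 2 — $275: entire amount goes to the deductible. Cost to patient: $275. OOP to date $538.
Claim 3 — $1,788: $346 finishes the deductible; $1,442 goes to coinsurance; 50% of $1,442 = $721. Cost to patient: $1,067. OOP to date $1,605.

$1,067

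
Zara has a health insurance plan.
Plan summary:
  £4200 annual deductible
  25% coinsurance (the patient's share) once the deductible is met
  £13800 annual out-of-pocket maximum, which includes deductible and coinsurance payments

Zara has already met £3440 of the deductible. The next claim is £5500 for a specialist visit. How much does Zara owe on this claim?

£3440 of the £4200 deductible is already met, leaving £760.
The remaining £4740 (= £5500 − £760) moves to coinsurance.
25% of £4740 = £1185 falls to the patient.
That puts the patient's cost at £760 + £1185 = £1945 before any cap.
Year-to-date out-of-pocket becomes £3440 + £1945 = £5385, still under the £13800 maximum, so no cap applies.

£1945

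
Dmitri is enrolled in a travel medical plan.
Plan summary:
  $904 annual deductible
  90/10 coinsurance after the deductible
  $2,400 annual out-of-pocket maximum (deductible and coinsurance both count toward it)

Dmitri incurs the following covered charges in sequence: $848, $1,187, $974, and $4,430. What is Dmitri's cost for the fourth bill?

$443

Claim 1 — $848: fully absorbed by the deductible. Traveler owes $848 (running OOP $848).
Claim 2 — $1,187: $56 to deductible, leaving $1,131; 10% of $1,131 = $113.10. Traveler owes $169.10 (running OOP $1,017.10).
Claim 3 — $974: deductible met; 10% of $974 = $97.40. Traveler pays $97.40; OOP now $1,114.50.
Claim 4 — $4,430: 10% coinsurance on $4,430 = $443. Traveler pays $443; OOP now $1,557.50.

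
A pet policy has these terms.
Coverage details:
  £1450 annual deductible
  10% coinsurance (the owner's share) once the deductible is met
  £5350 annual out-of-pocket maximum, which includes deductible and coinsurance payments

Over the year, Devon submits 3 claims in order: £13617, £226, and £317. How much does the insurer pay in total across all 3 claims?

£11439

Bill 1, £13617: £1450 to deductible, leaving £12167; 10% of £12167 = £1216.70. Cost to owner: £2666.70. OOP to date £2666.70. Plan pays £13617 − £2666.70 = £10950.30.
Bill 2, £226: 10% coinsurance on £226 = £22.60. Owner pays £22.60; OOP now £2689.30. Plan pays £226 − £22.60 = £203.40.
Bill 3, £317: deductible met; 10% of £317 = £31.70. Cost to owner: £31.70. OOP to date £2721. Plan pays £317 − £31.70 = £285.30.
Insurer total = bills − owner's total = £14160 − £2721 = £11439.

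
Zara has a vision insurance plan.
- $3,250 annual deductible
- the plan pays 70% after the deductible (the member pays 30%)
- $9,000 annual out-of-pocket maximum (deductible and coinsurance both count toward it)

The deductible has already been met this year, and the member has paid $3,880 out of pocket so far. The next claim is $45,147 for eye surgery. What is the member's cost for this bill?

The deductible is already satisfied, so the full bill goes to coinsurance.
Coinsurance: $45,147 × 30% = $13,544.10.
Year-to-date out-of-pocket would reach $3,880 + $13,544.10 = $17,424.10, above the $9,000 maximum, so the member pays only $9,000 − $3,880 = $5,120.

$5,120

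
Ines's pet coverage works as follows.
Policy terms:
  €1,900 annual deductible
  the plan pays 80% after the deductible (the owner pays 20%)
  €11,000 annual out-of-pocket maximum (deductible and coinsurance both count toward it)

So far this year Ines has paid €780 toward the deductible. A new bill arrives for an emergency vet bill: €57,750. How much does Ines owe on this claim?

€10,220

€780 of the €1,900 deductible is already met, leaving €1,120.
The remaining €56,630 (= €57,750 − €1,120) moves to coinsurance.
Owner's 20% share of €56,630 is €11,326.
So the owner owes €1,120 + €11,326 = €12,446 before any cap.
Year-to-date out-of-pocket would reach €780 + €12,446 = €13,226, above the €11,000 maximum, so the owner pays only €11,000 − €780 = €10,220.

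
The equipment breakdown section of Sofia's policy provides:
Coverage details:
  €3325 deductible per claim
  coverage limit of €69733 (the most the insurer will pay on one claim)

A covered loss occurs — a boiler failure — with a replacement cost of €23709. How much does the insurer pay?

€20384

After the deductible, €23709 − €3325 = €20384 remains.
€20384 ≤ €69733, so the limit doesn't bind; insurer pays €20384.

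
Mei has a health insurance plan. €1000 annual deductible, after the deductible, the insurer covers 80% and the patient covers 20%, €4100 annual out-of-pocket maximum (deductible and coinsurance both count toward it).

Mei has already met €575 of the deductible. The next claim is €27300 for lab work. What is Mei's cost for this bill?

Remaining deductible: €1000 − €575 = €425.
The remaining €26875 (= €27300 − €425) moves to coinsurance.
Coinsurance: €26875 × 20% = €5375.
That puts the patient's cost at €425 + €5375 = €5800 before any cap.
That would bring total out-of-pocket to €6375, past the €4100 cap. The patient is capped at €4100 − €575 = €3525 on this claim.

€3525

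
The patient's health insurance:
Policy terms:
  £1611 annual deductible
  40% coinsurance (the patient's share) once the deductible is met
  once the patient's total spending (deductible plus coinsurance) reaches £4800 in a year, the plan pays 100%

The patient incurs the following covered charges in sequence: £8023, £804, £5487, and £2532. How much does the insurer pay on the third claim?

£5184.40

Claim 1 — £8023: deductible takes £1611, £6412 remains; patient's 40% is £2564.80. Cost to patient: £4175.80. OOP to date £4175.80. Insurer: £8023 − £4175.80 = £3847.20.
Claim 2 — £804: deductible already satisfied, so patient's share is 40% × £804 = £321.60. Cost to patient: £321.60. OOP to date £4497.40. Insurer: £804 − £321.60 = £482.40.
Claim 3 — £5487: deductible already satisfied, so patient's share is 40% × £5487 = £2194.80. Adding that to £4497.40 gives £6692.20, past the £4800 cap; patient pays only £4800 − £4497.40 = £302.60. Insurer: £5487 − £302.60 = £5184.40.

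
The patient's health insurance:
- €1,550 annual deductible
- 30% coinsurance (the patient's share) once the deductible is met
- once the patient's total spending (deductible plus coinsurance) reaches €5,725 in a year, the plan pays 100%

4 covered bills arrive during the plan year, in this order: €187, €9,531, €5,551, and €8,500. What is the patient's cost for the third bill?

€1,665.30

Claim 1 — €187: entire amount goes to the deductible. Cost to patient: €187. OOP to date €187.
Claim 2 — €9,531: €1,363 finishes the deductible; €8,168 goes to coinsurance; coinsurance €8,168 × 30% = €2,450.40. Patient owes €3,813.40 (running OOP €4,000.40).
Claim 3 — €5,551: deductible met; 30% of €5,551 = €1,665.30. Patient pays €1,665.30; OOP now €5,665.70.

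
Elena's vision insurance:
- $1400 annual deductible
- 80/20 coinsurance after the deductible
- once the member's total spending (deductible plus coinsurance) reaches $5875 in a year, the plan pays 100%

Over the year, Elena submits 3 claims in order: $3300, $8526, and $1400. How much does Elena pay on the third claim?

$280

#1 ($3300): $1400 finishes the deductible; $1900 goes to coinsurance; member's 20% is $380. Cost to member: $1780. OOP to date $1780.
#2 ($8526): deductible already satisfied, so member's share is 20% × $8526 = $1705.20. Member owes $1705.20 (running OOP $3485.20).
#3 ($1400): 20% coinsurance on $1400 = $280. Member pays $280; OOP now $3765.20.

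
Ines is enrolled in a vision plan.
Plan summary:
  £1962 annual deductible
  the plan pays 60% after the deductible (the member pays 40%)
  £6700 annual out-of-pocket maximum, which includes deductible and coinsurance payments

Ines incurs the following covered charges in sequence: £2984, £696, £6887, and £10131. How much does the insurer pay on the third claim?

£4132.20

#1 (£2984): £1962 to deductible, leaving £1022; member's 40% is £408.80. Member pays £2370.80; OOP now £2370.80. Insurer: £2984 − £2370.80 = £613.20.
#2 (£696): deductible already satisfied, so member's share is 40% × £696 = £278.40. Member owes £278.40 (running OOP £2649.20). Insurer: £696 − £278.40 = £417.60.
#3 (£6887): deductible already satisfied, so member's share is 40% × £6887 = £2754.80. Member pays £2754.80; OOP now £5404. Plan pays £6887 − £2754.80 = £4132.20.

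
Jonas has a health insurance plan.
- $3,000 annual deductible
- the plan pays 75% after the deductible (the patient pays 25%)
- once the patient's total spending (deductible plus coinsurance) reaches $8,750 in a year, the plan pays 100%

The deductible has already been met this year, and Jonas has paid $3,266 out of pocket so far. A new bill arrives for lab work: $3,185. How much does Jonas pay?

The deductible is already satisfied, so the full bill goes to coinsurance.
Coinsurance: $3,185 × 25% = $796.25.
Cumulative spending $3,266 + $796.25 = $4,062.25 stays under the $8,750 maximum.

$796.25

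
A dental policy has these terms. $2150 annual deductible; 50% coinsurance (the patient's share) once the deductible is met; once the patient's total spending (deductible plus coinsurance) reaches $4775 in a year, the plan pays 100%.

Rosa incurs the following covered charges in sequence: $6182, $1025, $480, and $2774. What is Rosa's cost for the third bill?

$96.50

Claim 1 ($6182): $2150 to deductible, leaving $4032; coinsurance $4032 × 50% = $2016. Patient pays $4166; OOP now $4166.
Claim 2 ($1025): deductible already satisfied, so patient's share is 50% × $1025 = $512.50. Patient owes $512.50 (running OOP $4678.50).
Claim 3 ($480): 50% coinsurance on $480 = $240. That would push OOP to $4918.50, over the $4775 cap, so patient pays $4775 − $4678.50 = $96.50.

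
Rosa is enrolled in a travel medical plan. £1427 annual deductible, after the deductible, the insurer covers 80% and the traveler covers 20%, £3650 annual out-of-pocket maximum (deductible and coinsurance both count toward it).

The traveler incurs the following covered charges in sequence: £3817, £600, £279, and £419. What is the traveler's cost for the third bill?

Claim 1 (£3817): £1427 finishes the deductible; £2390 goes to coinsurance; 20% of £2390 = £478. Traveler pays £1905; OOP now £1905.
Claim 2 (£600): deductible already satisfied, so traveler's share is 20% × £600 = £120. Traveler pays £120; OOP now £2025.
Claim 3 (£279): deductible already satisfied, so traveler's share is 20% × £279 = £55.80. Cost to traveler: £55.80. OOP to date £2080.80.

£55.80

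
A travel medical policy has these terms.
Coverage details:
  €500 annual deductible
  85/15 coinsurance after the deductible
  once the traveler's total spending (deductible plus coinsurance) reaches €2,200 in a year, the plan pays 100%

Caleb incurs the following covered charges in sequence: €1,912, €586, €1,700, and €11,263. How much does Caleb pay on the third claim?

Claim 1 (€1,912): €500 finishes the deductible; €1,412 goes to coinsurance; coinsurance €1,412 × 15% = €211.80. Traveler owes €711.80 (running OOP €711.80).
Claim 2 (€586): 15% coinsurance on €586 = €87.90. Traveler pays €87.90; OOP now €799.70.
Claim 3 (€1,700): deductible already satisfied, so traveler's share is 15% × €1,700 = €255. Cost to traveler: €255. OOP to date €1,054.70.

€255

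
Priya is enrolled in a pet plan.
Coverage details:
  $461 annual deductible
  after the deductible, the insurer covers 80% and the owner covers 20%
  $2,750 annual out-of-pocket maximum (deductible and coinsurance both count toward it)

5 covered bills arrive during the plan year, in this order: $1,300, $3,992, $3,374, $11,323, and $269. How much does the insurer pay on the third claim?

$2,699.20

Claim 1 ($1,300): $461 finishes the deductible; $839 goes to coinsurance; coinsurance $839 × 20% = $167.80. Owner pays $628.80; OOP now $628.80. Plan pays $1,300 − $628.80 = $671.20.
Claim 2 ($3,992): 20% coinsurance on $3,992 = $798.40. Owner owes $798.40 (running OOP $1,427.20). Plan pays $3,992 − $798.40 = $3,193.60.
Claim 3 ($3,374): 20% coinsurance on $3,374 = $674.80. Owner owes $674.80 (running OOP $2,102). Plan pays $3,374 − $674.80 = $2,699.20.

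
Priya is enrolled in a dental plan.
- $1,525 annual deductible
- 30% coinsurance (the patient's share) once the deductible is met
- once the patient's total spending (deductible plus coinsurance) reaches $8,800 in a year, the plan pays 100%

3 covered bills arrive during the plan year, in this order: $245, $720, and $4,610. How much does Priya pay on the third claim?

$1,775

#1 ($245): entire amount goes to the deductible. Cost to patient: $245. OOP to date $245.
#2 ($720): all of it applies to the deductible. Cost to patient: $720. OOP to date $965.
#3 ($4,610): $560 to deductible, leaving $4,050; patient's 30% is $1,215. Patient owes $1,775 (running OOP $2,740).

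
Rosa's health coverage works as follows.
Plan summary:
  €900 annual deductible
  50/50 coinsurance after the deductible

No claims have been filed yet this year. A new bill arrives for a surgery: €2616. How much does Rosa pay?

Deductible not yet touched, so the first €900 of the bill goes to the deductible.
That leaves €2616 − €900 = €1716 for coinsurance.
50% of €1716 = €858 falls to the patient.
So the patient owes €900 + €858 = €1758.

€1758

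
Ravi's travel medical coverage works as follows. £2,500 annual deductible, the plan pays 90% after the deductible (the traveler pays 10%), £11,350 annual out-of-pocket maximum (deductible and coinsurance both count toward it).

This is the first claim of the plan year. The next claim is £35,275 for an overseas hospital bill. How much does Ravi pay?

The full £2,500 deductible is still open; £2,500 of this bill applies to it.
The remaining £32,775 (= £35,275 − £2,500) moves to coinsurance.
10% of £32,775 = £3,277.50 falls to the traveler.
That puts the traveler's cost at £2,500 + £3,277.50 = £5,777.50 before any cap.
Total out-of-pocket so far would be £0 + £5,777.50 = £5,777.50, below the £11,350 cap — no reduction.

£5,777.50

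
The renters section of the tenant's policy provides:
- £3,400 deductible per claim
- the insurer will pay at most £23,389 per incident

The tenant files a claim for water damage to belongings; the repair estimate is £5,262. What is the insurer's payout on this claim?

£1,862

Less the £3,400 deductible: £5,262 − £3,400 = £1,862.
£1,862 ≤ £23,389, so the limit doesn't bind; insurer pays £1,862.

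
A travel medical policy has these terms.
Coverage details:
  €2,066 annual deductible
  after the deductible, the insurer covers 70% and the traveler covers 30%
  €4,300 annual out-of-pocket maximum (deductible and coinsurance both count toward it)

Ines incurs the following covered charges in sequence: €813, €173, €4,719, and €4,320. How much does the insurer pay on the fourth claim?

Claim 1 (€813): entire amount goes to the deductible. Traveler pays €813; OOP now €813. Insurer: €813 − €813 = €0.
Claim 2 (€173): all of it applies to the deductible. Traveler owes €173 (running OOP €986). Plan pays €173 − €173 = €0.
Claim 3 (€4,719): €1,080 to deductible, leaving €3,639; 30% of €3,639 = €1,091.70. Cost to traveler: €2,171.70. OOP to date €3,157.70. Plan pays €4,719 − €2,171.70 = €2,547.30.
Claim 4 (€4,320): deductible met; 30% of €4,320 = €1,296. That would push OOP to €4,453.70, over the €4,300 cap, so traveler pays €4,300 − €3,157.70 = €1,142.30. Plan pays €4,320 − €1,142.30 = €3,177.70.

€3,177.70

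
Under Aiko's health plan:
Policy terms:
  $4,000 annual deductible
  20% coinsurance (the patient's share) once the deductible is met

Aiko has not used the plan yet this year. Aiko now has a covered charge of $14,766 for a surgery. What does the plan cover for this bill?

The full $4,000 deductible is still open; $4,000 of this bill applies to it.
The remaining $10,766 (= $14,766 − $4,000) moves to coinsurance.
Coinsurance: $10,766 × 20% = $2,153.20.
So the patient owes $4,000 + $2,153.20 = $6,153.20.
The insurer covers the remainder: $14,766 − $6,153.20 = $8,612.80.

$8,612.80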